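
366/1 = 366 = 366.00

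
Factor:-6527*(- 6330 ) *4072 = 168238385520 = 2^4*3^1*5^1*61^1*107^1*211^1*509^1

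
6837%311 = 306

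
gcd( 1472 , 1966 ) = 2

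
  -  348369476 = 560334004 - 908703480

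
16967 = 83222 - 66255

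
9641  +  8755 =18396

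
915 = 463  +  452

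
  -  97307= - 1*97307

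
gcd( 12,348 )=12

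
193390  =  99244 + 94146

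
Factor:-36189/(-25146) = 2^(  -  1)*11^( - 1 ) * 127^ ( - 1) *4021^1 = 4021/2794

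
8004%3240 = 1524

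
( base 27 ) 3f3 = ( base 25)43k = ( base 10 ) 2595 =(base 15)B80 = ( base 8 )5043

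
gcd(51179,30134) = 61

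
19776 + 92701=112477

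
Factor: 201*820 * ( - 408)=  - 67246560 =- 2^5*3^2*5^1*17^1 * 41^1 * 67^1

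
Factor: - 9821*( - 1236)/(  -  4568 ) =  - 3034689/1142 = - 2^(  -  1)*3^1*7^1*23^1* 61^1  *103^1*571^(-1)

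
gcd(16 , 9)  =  1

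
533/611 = 41/47 = 0.87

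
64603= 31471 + 33132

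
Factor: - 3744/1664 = - 9/4=- 2^( - 2 )*3^2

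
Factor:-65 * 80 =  - 2^4*5^2*13^1 = -5200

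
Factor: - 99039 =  - 3^1*33013^1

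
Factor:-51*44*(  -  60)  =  2^4*3^2*5^1*11^1*17^1 = 134640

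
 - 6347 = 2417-8764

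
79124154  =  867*91262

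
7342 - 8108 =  - 766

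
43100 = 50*862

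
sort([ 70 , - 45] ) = [ - 45,70]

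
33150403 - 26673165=6477238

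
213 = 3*71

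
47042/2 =23521 = 23521.00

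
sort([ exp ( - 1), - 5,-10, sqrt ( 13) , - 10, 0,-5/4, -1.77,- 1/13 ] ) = [ - 10, - 10, - 5, - 1.77,  -  5/4, - 1/13,0, exp( - 1) , sqrt(13 ) ] 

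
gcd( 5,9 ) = 1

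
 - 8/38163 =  - 8/38163 = - 0.00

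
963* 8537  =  8221131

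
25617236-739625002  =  -714007766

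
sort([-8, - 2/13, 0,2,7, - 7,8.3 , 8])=[-8, - 7, - 2/13, 0, 2,7, 8, 8.3 ] 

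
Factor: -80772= - 2^2*3^1*53^1*127^1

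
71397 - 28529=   42868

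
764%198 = 170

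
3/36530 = 3/36530=0.00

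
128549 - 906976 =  - 778427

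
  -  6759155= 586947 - 7346102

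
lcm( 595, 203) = 17255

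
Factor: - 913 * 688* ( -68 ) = 42713792 = 2^6 * 11^1*17^1 * 43^1*83^1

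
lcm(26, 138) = 1794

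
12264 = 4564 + 7700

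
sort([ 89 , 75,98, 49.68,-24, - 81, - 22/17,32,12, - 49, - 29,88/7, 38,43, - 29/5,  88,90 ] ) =[ - 81, - 49, - 29, - 24, - 29/5, - 22/17,12, 88/7, 32,38,43,  49.68,75,88,89,90, 98]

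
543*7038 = 3821634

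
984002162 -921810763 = 62191399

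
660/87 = 220/29 =7.59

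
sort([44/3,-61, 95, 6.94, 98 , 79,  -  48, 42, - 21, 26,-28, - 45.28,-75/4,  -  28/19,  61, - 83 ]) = [ - 83, - 61, - 48, - 45.28 , - 28, - 21 , - 75/4,-28/19,6.94, 44/3,26, 42, 61,  79, 95, 98]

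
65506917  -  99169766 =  - 33662849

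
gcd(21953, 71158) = 757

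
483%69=0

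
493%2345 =493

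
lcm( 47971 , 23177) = 2062753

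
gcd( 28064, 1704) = 8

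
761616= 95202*8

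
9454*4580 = 43299320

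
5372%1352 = 1316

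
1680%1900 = 1680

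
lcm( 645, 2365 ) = 7095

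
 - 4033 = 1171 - 5204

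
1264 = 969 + 295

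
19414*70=1358980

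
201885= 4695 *43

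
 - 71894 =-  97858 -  - 25964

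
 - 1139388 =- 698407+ - 440981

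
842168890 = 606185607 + 235983283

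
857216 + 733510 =1590726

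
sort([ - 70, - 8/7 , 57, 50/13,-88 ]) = [ - 88, - 70, - 8/7,50/13, 57]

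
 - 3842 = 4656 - 8498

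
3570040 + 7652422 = 11222462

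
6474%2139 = 57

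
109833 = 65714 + 44119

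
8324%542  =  194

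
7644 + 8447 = 16091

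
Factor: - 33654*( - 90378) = 2^2*3^3*71^1*79^1*5021^1 =3041581212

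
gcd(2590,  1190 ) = 70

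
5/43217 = 5/43217 = 0.00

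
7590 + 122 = 7712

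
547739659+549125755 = 1096865414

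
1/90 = 1/90 = 0.01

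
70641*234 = 16529994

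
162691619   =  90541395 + 72150224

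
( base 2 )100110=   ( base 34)14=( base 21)1h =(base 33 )15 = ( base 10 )38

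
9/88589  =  9/88589  =  0.00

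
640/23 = 27+ 19/23 = 27.83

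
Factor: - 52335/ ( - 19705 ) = 3^2*7^ ( - 1)*563^ ( - 1)*1163^1= 10467/3941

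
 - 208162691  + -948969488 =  - 1157132179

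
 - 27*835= - 22545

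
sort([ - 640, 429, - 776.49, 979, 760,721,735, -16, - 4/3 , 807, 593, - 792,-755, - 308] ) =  [-792,-776.49, - 755, - 640, - 308, - 16,-4/3, 429,593, 721, 735, 760, 807,979 ]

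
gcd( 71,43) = 1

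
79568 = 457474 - 377906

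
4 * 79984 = 319936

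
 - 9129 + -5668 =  - 14797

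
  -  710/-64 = 355/32= 11.09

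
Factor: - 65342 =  - 2^1*37^1*883^1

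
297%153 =144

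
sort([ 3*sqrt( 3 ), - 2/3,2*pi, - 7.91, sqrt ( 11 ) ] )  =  [-7.91, - 2/3,  sqrt ( 11),  3*sqrt(3 ),  2*pi ]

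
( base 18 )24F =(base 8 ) 1337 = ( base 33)M9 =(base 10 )735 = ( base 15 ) 340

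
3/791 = 3/791= 0.00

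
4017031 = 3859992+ 157039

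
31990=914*35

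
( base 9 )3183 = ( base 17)81E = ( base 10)2343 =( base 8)4447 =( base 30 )2I3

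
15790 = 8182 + 7608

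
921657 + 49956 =971613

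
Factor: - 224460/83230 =  -  774/287 = - 2^1*3^2*7^(-1)*41^( - 1) * 43^1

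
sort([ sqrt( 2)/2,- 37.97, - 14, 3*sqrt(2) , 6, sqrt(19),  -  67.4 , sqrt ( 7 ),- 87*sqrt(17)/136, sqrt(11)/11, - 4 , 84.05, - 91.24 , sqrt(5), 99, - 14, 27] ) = [ - 91.24 , - 67.4, - 37.97, - 14, - 14 , - 4, - 87*sqrt( 17 ) /136, sqrt(11)/11,sqrt(2 ) /2, sqrt (5 ), sqrt(7 ), 3*sqrt(2), sqrt(19 ),6,27,84.05,99] 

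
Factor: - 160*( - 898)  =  2^6*5^1*449^1 = 143680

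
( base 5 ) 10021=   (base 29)LR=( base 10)636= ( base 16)27C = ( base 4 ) 21330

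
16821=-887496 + 904317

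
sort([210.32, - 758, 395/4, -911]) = [ - 911, - 758,395/4,210.32 ]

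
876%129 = 102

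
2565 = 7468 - 4903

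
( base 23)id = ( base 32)DB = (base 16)1AB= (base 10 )427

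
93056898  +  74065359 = 167122257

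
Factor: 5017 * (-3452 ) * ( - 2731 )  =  2^2*29^1 * 173^1*863^1*2731^1 = 47297326004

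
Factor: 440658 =2^1*3^2*24481^1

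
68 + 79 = 147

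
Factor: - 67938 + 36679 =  - 31259^1 = - 31259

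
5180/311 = 5180/311 = 16.66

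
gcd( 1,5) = 1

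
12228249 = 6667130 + 5561119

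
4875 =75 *65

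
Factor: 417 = 3^1*139^1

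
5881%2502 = 877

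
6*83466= 500796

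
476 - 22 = 454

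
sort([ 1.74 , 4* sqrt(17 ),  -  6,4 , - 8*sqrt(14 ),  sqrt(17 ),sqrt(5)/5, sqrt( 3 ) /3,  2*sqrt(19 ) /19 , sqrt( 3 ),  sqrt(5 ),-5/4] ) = [ - 8*sqrt( 14), - 6, - 5/4,sqrt ( 5)/5 , 2*sqrt(19)/19,sqrt(3 ) /3,sqrt(3), 1.74,sqrt( 5 ),4,sqrt( 17 )  ,  4*sqrt (17 )]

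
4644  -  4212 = 432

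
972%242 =4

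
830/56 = 14+23/28 = 14.82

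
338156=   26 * 13006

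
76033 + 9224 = 85257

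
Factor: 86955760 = 2^4*5^1*113^1*9619^1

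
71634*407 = 29155038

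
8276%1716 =1412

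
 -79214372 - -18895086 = - 60319286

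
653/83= 7+72/83 = 7.87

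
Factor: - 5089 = - 7^1*727^1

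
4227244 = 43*98308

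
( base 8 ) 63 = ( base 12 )43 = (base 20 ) 2b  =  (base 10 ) 51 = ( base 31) 1K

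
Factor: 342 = 2^1*3^2 * 19^1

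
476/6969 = 476/6969 =0.07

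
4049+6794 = 10843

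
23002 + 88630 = 111632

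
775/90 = 8 + 11/18=8.61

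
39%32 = 7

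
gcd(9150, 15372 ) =366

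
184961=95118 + 89843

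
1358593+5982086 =7340679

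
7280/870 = 728/87  =  8.37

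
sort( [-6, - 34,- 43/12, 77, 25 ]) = [ - 34,-6, - 43/12, 25,77 ] 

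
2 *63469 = 126938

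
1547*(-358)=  - 553826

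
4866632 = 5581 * 872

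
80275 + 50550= 130825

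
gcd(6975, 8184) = 93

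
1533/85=1533/85= 18.04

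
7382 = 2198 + 5184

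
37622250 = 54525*690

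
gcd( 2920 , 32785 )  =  5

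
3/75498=1/25166 =0.00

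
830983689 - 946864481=  -  115880792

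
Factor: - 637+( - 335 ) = -2^2*3^5 = -  972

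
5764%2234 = 1296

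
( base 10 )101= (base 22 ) 4d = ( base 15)6B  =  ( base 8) 145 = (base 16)65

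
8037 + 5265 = 13302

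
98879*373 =36881867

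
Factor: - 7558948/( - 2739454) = 2^1*17^1*89^1*1249^1 *1369727^ ( - 1 ) = 3779474/1369727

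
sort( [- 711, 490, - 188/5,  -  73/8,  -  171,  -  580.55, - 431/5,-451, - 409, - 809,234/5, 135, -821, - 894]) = [ - 894, - 821, - 809, - 711, - 580.55, - 451, - 409, -171 , -431/5, - 188/5, - 73/8,234/5,135,490]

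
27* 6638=179226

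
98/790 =49/395 = 0.12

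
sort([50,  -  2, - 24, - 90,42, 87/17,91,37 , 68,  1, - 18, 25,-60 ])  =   [ - 90, - 60, - 24, - 18, - 2,1,87/17,25,37,42,50,68, 91]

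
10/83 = 10/83 = 0.12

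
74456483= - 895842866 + 970299349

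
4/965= 4/965  =  0.00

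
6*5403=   32418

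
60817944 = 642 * 94732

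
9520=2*4760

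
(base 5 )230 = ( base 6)145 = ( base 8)101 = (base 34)1V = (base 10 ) 65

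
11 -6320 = -6309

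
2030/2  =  1015 = 1015.00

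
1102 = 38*29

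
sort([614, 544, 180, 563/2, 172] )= [ 172, 180, 563/2 , 544,614]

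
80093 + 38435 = 118528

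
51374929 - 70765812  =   -19390883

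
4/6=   2/3 = 0.67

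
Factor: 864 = 2^5*3^3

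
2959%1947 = 1012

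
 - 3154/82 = -1577/41 = - 38.46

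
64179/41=1565 + 14/41  =  1565.34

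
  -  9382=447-9829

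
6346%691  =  127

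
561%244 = 73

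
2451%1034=383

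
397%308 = 89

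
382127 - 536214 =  - 154087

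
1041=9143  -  8102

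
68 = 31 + 37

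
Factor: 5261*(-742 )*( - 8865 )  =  34605963630  =  2^1 * 3^2  *  5^1*7^1*53^1*197^1*5261^1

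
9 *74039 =666351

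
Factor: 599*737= 11^1 *67^1 * 599^1 = 441463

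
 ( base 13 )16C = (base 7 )520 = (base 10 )259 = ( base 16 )103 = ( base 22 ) bh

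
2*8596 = 17192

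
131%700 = 131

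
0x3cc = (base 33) tf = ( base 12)690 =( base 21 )246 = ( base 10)972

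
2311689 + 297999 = 2609688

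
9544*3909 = 37307496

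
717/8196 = 239/2732 = 0.09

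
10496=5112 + 5384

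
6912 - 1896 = 5016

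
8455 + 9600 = 18055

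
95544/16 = 11943/2 = 5971.50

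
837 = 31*27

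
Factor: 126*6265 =789390 =2^1*3^2* 5^1 *7^2*179^1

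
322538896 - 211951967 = 110586929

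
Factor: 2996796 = 2^2*3^1*11^1*73^1 *311^1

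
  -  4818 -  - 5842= 1024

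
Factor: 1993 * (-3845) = - 7663085 = - 5^1 * 769^1*1993^1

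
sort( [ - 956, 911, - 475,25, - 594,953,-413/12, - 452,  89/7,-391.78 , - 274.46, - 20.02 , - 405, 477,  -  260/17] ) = [ - 956, - 594 , - 475 ,  -  452, - 405, - 391.78, - 274.46, - 413/12, - 20.02, - 260/17, 89/7,25, 477 , 911,953] 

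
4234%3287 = 947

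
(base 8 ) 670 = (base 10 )440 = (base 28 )FK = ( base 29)f5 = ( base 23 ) j3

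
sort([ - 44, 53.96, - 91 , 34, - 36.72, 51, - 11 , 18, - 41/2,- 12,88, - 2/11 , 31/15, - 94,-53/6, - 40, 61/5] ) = [  -  94, - 91, - 44, - 40, - 36.72 , - 41/2, - 12, - 11, - 53/6, - 2/11,  31/15, 61/5,18,34,  51,53.96, 88]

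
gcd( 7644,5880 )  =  588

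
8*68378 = 547024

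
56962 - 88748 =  - 31786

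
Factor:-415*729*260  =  -78659100 = - 2^2*3^6*5^2*13^1  *  83^1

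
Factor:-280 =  -2^3*5^1*7^1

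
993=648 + 345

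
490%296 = 194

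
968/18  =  53 + 7/9 = 53.78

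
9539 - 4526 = 5013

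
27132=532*51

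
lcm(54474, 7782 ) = 54474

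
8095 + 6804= 14899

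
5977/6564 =5977/6564 = 0.91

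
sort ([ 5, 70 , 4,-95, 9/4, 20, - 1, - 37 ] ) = [ - 95, -37, -1,9/4 , 4,5, 20, 70 ] 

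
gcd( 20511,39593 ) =1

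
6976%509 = 359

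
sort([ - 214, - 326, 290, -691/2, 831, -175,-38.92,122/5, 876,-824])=[ - 824,-691/2, - 326,-214, -175,-38.92,122/5,290,  831,876] 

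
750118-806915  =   - 56797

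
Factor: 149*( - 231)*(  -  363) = 3^2*7^1*11^3 * 149^1= 12494097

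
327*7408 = 2422416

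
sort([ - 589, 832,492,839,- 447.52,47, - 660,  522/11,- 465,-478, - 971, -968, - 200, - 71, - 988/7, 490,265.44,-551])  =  [ - 971, - 968, - 660, - 589, - 551,-478,- 465, - 447.52, - 200, - 988/7 , - 71,  47,522/11,265.44,490,492,832,839]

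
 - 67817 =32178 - 99995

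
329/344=329/344 = 0.96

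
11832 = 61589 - 49757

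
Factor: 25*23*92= 52900 = 2^2*5^2*23^2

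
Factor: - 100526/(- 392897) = 2^1*331^( - 1)*1187^( - 1) * 50263^1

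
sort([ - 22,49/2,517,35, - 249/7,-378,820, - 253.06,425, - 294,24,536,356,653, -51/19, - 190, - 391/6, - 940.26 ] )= [-940.26, - 378, - 294, - 253.06, - 190, - 391/6, - 249/7 , - 22 , - 51/19,24, 49/2, 35, 356,425,517,536, 653 , 820]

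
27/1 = 27 = 27.00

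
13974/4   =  3493  +  1/2 = 3493.50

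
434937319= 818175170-383237851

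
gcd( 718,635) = 1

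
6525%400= 125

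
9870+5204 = 15074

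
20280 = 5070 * 4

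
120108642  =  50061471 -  - 70047171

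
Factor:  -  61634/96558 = -3^ ( - 1)*7^ ( - 1)*  11^(  -  2)*19^( - 1)*30817^1 = - 30817/48279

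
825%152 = 65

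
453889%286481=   167408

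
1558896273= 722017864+836878409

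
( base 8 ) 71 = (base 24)29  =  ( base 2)111001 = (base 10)57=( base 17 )36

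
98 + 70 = 168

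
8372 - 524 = 7848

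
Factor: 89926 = 2^1*44963^1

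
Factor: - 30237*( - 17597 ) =3^1*10079^1*17597^1 = 532080489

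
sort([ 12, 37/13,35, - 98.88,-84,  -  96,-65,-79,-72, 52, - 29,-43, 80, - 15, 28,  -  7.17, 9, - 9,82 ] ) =[-98.88  ,  -  96, - 84,-79,- 72 ,  -  65, -43, - 29,-15, - 9 , - 7.17, 37/13, 9,12,28,  35, 52, 80,82 ] 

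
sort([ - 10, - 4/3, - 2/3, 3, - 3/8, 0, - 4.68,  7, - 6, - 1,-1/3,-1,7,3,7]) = [ - 10, - 6, - 4.68, - 4/3, - 1, - 1, - 2/3 , - 3/8, - 1/3 , 0,3,3 , 7,  7,7 ] 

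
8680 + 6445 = 15125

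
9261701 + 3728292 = 12989993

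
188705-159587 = 29118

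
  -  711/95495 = -1 + 94784/95495 = - 0.01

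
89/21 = 89/21 = 4.24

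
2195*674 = 1479430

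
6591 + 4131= 10722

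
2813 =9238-6425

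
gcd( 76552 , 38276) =38276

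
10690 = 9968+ 722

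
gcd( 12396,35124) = 12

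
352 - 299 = 53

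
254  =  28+226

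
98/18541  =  98/18541  =  0.01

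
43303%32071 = 11232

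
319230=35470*9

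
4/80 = 1/20 = 0.05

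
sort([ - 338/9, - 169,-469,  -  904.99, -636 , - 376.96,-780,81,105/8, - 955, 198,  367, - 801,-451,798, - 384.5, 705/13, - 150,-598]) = [ - 955,-904.99,- 801,-780, -636 ,-598, - 469,-451, - 384.5,-376.96, - 169, - 150, - 338/9,105/8,705/13,  81,198,367,798]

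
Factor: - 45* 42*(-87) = 164430 = 2^1*3^4*5^1*7^1* 29^1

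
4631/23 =4631/23 = 201.35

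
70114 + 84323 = 154437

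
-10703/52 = - 206 + 9/52 = -205.83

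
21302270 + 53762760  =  75065030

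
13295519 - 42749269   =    -  29453750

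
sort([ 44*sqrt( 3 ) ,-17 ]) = [ - 17, 44*sqrt (3)]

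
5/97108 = 5/97108 = 0.00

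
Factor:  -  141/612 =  - 2^(  -  2) * 3^( - 1) * 17^( - 1)*47^1=- 47/204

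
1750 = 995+755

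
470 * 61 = 28670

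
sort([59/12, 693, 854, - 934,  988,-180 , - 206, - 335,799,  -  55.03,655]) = [-934, - 335,  -  206, -180, - 55.03,  59/12,  655, 693, 799, 854,  988 ] 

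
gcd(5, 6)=1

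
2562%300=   162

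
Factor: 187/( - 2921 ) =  - 11^1*17^1*23^(-1)*127^( - 1 ) 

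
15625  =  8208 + 7417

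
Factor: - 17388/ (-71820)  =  23/95 = 5^(  -  1)*19^(  -  1 )*23^1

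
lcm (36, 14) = 252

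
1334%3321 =1334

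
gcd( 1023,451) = 11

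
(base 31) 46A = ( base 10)4040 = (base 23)7ef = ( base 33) 3NE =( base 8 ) 7710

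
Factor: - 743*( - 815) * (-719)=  - 435386855 = - 5^1 * 163^1*719^1*743^1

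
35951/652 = 55 + 91/652 =55.14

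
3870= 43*90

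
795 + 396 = 1191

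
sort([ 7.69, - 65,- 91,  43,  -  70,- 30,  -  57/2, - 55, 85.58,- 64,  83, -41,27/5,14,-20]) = [  -  91,-70 ,-65, - 64, - 55, - 41, - 30, - 57/2, -20, 27/5, 7.69,14 , 43, 83 , 85.58]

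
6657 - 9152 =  - 2495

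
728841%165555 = 66621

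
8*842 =6736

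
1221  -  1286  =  -65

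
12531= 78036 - 65505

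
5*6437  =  32185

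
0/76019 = 0 = 0.00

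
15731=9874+5857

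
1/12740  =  1/12740 = 0.00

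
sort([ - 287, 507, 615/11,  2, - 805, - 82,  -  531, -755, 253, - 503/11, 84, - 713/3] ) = [ - 805 ,-755, - 531, - 287, - 713/3, - 82, - 503/11, 2 , 615/11, 84,253, 507] 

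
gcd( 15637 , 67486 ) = 823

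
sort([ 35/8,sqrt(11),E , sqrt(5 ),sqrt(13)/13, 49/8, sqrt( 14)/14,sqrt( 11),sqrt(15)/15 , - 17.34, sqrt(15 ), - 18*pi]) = [ - 18 * pi, - 17.34,sqrt(15 )/15, sqrt(14)/14, sqrt(13 )/13,sqrt( 5), E,sqrt(11),sqrt(11), sqrt(15 ),35/8, 49/8 ] 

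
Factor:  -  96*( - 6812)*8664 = 2^10*3^2*13^1*19^2*131^1 = 5665840128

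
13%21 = 13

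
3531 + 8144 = 11675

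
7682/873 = 8  +  698/873 = 8.80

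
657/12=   219/4 = 54.75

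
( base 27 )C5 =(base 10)329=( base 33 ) 9w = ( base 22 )EL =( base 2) 101001001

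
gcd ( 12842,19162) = 2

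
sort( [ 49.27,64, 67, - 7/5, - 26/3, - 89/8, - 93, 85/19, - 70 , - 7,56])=[ - 93, - 70,- 89/8, - 26/3,-7, - 7/5,  85/19,49.27,56, 64, 67]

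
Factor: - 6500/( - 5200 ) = 5/4 = 2^ (-2)*5^1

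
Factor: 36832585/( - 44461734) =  -2^( - 1)*3^( - 1)*5^1*1153^1*6389^1*7410289^ (-1) 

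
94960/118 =804 +44/59 = 804.75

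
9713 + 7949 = 17662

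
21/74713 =21/74713= 0.00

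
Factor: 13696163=13^1*1053551^1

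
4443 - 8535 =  -4092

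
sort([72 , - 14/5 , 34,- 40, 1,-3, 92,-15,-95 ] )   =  [ - 95 ,-40, - 15,-3, - 14/5, 1,  34,72, 92 ] 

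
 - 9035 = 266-9301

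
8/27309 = 8/27309 = 0.00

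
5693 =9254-3561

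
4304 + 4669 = 8973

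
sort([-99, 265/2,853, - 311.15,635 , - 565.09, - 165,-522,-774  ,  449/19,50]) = [  -  774,-565.09, - 522, - 311.15,- 165, -99,  449/19,50 , 265/2,635,853]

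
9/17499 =3/5833  =  0.00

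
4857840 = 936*5190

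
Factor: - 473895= - 3^2*5^1*10531^1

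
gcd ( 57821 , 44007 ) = 1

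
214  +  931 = 1145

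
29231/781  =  29231/781 = 37.43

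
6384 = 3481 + 2903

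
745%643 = 102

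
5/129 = 5/129 = 0.04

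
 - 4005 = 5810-9815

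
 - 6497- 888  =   - 7385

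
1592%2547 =1592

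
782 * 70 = 54740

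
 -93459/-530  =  93459/530= 176.34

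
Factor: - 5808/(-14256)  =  11/27 = 3^( - 3 )*11^1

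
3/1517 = 3/1517 = 0.00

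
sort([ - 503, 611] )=[- 503, 611 ] 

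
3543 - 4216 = -673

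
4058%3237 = 821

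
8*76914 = 615312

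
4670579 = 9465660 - 4795081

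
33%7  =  5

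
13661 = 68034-54373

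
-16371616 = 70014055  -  86385671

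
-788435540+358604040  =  - 429831500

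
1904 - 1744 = 160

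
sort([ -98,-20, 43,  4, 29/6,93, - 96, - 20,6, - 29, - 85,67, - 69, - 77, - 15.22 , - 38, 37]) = [ - 98, - 96, - 85 , - 77, - 69, - 38 , - 29, - 20, - 20, - 15.22,4,29/6, 6,37,43,67,93]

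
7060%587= 16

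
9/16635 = 3/5545 = 0.00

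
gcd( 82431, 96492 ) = 129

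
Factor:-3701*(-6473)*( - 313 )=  - 313^1*3701^1* 6473^1 = - 7498407349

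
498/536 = 249/268 = 0.93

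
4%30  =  4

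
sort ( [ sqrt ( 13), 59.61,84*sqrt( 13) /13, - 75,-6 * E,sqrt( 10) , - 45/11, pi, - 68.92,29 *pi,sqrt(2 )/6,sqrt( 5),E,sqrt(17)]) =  [-75, - 68.92, - 6* E, - 45/11, sqrt(2)/6,sqrt (5),E,pi,sqrt( 10 ),sqrt( 13 ),sqrt ( 17), 84*sqrt( 13)/13,  59.61,29 * pi ] 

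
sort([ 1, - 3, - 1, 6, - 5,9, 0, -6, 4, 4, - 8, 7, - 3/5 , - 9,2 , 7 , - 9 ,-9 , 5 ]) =[-9,-9,-9 , - 8, - 6,-5 ,-3,-1,-3/5, 0,1, 2,  4, 4,5,6 , 7 , 7 , 9]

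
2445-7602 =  - 5157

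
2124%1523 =601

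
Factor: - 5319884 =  - 2^2* 1329971^1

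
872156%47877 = 10370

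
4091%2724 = 1367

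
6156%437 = 38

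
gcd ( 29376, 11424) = 1632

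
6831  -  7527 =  - 696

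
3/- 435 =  - 1/145= -0.01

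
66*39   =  2574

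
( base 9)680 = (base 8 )1056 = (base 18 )1d0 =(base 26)lc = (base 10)558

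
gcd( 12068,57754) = 862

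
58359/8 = 7294 + 7/8 = 7294.88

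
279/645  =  93/215 = 0.43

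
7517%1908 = 1793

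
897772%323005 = 251762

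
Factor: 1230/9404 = 2^(-1 )*3^1*5^1*41^1*2351^ ( -1 ) = 615/4702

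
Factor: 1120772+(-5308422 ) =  -4187650 = -2^1*5^2*61^1 * 1373^1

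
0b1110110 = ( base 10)118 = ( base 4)1312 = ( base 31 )3P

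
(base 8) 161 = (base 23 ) 4l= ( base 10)113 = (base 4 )1301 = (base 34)3B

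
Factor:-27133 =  - 43^1 * 631^1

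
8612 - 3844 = 4768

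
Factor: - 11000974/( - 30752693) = 2^1*271^1*20297^1*30752693^ ( - 1)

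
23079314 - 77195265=-54115951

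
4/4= 1=1.00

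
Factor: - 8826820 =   -  2^2*5^1  *109^1*4049^1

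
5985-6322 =  -  337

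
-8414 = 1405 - 9819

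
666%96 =90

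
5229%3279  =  1950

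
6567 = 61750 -55183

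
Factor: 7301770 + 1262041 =8563811 = 8563811^1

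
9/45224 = 9/45224 =0.00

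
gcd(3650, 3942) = 146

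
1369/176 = 7 + 137/176 = 7.78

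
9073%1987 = 1125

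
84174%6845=2034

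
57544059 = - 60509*( - 951)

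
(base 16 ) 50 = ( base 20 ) 40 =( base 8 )120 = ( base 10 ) 80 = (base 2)1010000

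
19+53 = 72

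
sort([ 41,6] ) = [ 6,41]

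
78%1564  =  78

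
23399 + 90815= 114214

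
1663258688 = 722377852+940880836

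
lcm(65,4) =260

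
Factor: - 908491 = - 908491^1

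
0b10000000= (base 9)152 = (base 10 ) 128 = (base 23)5D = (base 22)5i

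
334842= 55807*6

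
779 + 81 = 860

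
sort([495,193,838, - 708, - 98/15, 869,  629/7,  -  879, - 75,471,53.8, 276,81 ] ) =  [ - 879, - 708,  -  75 , - 98/15,53.8,81,629/7 , 193,276,471, 495,838 , 869]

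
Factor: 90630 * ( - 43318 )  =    -  2^2  *3^2*5^1 * 11^2 * 19^1*53^1 *179^1 = - 3925910340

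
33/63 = 11/21 =0.52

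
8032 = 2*4016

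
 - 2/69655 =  - 2/69655 = -0.00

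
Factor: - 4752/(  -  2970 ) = 8/5=2^3  *  5^(  -  1) 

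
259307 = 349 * 743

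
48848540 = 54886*890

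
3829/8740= 3829/8740 = 0.44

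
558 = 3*186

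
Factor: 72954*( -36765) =  -  2682153810 = - 2^1*3^5*5^1 * 7^1*19^1 * 43^1 * 193^1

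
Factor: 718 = 2^1*359^1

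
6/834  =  1/139 = 0.01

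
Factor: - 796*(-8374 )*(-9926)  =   - 2^4 * 7^1*53^1 * 79^1*199^1*709^1=- 66163777904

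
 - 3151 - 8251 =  - 11402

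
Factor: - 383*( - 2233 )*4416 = 2^6  *3^1*7^1*11^1*23^1*29^1*383^1 =3776735424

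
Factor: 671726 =2^1 * 11^1* 19^1*1607^1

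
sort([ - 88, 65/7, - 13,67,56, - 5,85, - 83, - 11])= [ - 88, - 83, - 13, -11,  -  5, 65/7, 56, 67, 85]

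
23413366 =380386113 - 356972747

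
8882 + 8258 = 17140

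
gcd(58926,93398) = 2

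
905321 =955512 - 50191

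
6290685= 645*9753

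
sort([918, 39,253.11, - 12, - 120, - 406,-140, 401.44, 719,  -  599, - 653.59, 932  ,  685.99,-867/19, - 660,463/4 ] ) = [ - 660,  -  653.59, - 599, - 406, - 140,  -  120, - 867/19, - 12,39 , 463/4, 253.11, 401.44, 685.99, 719,918, 932] 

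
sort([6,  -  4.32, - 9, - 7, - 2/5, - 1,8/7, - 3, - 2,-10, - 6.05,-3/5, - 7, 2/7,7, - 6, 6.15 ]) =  [ - 10,- 9,-7, - 7 , - 6.05, - 6 , - 4.32,-3,  -  2, - 1, - 3/5, - 2/5,2/7, 8/7,6,6.15, 7]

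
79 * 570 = 45030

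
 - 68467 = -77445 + 8978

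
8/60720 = 1/7590 = 0.00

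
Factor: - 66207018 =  - 2^1*3^1*23^1*479761^1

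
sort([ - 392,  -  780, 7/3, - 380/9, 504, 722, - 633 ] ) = [ - 780, - 633, - 392, - 380/9,7/3, 504 , 722] 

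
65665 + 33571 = 99236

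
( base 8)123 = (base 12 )6b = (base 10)83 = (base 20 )43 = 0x53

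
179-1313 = - 1134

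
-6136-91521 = -97657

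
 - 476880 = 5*( - 95376)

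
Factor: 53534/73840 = 2^( - 3 ) * 5^( - 1)*29^1 = 29/40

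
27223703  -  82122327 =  - 54898624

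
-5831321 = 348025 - 6179346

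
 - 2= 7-9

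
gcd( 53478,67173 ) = 3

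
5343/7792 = 5343/7792= 0.69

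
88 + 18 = 106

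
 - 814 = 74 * ( - 11 )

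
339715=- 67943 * ( - 5)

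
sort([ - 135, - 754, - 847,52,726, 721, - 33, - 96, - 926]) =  [ - 926,-847 , - 754, - 135, - 96 , - 33, 52, 721, 726] 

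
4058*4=16232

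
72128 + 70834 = 142962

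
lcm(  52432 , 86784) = 2516736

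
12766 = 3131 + 9635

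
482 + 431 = 913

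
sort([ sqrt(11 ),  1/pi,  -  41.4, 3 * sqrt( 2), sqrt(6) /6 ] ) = [ - 41.4,1/pi,sqrt(6 )/6 , sqrt( 11),  3*sqrt( 2)] 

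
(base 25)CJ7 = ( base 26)bl0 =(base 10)7982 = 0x1F2E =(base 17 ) 1aa9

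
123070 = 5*24614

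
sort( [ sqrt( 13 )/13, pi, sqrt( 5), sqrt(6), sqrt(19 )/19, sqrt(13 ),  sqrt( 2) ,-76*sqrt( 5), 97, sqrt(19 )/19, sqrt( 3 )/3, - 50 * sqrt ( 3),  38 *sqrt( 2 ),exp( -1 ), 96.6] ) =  [ - 76*sqrt ( 5), - 50*sqrt ( 3) , sqrt(19)/19, sqrt( 19)/19, sqrt(13 ) /13, exp( - 1 ), sqrt(3)/3, sqrt( 2), sqrt( 5 ), sqrt(6),pi, sqrt(13 ), 38*sqrt(2), 96.6, 97]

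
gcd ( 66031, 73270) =1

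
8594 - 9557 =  - 963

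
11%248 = 11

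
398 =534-136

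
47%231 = 47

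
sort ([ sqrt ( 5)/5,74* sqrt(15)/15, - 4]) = [- 4,sqrt(5) /5, 74*sqrt(15)/15 ] 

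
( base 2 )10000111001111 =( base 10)8655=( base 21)JD3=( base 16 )21cf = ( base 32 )8EF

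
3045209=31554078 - 28508869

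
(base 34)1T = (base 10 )63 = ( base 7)120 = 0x3f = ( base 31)21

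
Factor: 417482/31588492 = 16057/1214942 =2^( - 1)*16057^1*607471^( - 1)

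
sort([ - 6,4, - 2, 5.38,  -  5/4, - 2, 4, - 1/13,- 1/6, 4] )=[-6, - 2,-2,-5/4, - 1/6,-1/13, 4, 4,4, 5.38]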